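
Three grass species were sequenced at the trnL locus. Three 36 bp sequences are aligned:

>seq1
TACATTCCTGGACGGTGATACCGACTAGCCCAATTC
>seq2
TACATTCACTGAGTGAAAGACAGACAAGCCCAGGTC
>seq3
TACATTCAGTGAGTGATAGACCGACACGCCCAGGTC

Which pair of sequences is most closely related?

seq1–seq2: 12/36 differ, p = 0.333, d = 0.441.
seq1–seq3: 12/36 differ, p = 0.333, d = 0.441.
seq2–seq3: 4/36 differ, p = 0.111, d = 0.120.
The smallest distance is between seq2 and seq3.

seq2 and seq3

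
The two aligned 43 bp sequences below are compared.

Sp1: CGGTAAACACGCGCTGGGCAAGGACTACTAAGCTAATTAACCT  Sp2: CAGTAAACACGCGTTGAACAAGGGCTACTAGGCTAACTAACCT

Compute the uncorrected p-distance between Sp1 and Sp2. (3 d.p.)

The sequences differ at 7 of 43 positions (sites 2, 14, 17, 18, 24, 31, 37).
p = 7/43 = 0.162790… ≈ 0.163 (to 3 d.p.).

0.163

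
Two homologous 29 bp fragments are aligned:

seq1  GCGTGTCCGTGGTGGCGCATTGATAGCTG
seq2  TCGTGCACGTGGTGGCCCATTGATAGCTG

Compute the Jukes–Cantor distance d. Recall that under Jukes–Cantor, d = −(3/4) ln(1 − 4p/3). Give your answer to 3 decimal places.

The sequences differ at 4 of 29 sites (1, 6, 7, 17), so p = 4/29 ≈ 0.137931.
d = −(3/4) ln(1 − 4p/3) = −0.75 ln(1 − 0.183908) = −0.75 ln(0.816092)
  = −0.75 × (-0.203228) = 0.152421 substitutions/site.

0.152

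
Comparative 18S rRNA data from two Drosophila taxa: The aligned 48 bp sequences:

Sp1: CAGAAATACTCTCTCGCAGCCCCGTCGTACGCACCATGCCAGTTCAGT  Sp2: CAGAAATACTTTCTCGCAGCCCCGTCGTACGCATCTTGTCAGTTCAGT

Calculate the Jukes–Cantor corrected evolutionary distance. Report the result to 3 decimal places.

The sequences differ at 4 of 48 sites (11, 34, 36, 39), so p = 4/48 ≈ 0.083333.
d = −(3/4) ln(1 − 4p/3) = −0.75 ln(1 − 0.111111) = −0.75 ln(0.888889)
  = −0.75 × (-0.117783) = 0.088337 substitutions/site.

0.088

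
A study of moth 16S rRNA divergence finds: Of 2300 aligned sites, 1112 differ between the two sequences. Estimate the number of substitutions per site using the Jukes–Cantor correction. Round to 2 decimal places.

p = 1112/2300 ≈ 0.483478.
d = −(3/4) ln(1 − 4p/3) = −0.75 ln(1 − 0.644637) = −0.75 ln(0.355363)
  = −0.75 × (-1.034615) = 0.775961 substitutions/site.

0.78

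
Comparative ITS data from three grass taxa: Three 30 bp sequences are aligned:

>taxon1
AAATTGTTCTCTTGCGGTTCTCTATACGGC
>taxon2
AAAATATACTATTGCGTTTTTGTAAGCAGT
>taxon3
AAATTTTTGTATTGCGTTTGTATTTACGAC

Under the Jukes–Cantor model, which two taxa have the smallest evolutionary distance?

taxon1 and taxon3

taxon1–taxon2: 11/30 differ, p = 0.367, d = 0.503.
taxon1–taxon3: 8/30 differ, p = 0.267, d = 0.330.
taxon2–taxon3: 12/30 differ, p = 0.400, d = 0.572.
The smallest distance is between taxon1 and taxon3.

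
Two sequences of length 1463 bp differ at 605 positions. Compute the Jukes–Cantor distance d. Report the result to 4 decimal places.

0.6012

p = 605/1463 ≈ 0.413534.
d = −(3/4) ln(1 − 4p/3) = −0.75 ln(1 − 0.551379) = −0.75 ln(0.448621)
  = −0.75 × (-0.801577) = 0.601183 substitutions/site.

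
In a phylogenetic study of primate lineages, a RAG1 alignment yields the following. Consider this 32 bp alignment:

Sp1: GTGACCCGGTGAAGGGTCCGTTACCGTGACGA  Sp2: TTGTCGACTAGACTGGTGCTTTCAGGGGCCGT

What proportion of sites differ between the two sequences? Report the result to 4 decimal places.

The sequences differ at 17 of 32 positions.
p = 17/32 = 0.53125 ≈ 0.5313 (to 4 d.p.).

0.5313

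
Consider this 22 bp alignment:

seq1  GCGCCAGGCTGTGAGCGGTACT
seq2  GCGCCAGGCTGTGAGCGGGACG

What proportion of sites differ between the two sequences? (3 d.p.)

0.091

The sequences differ at 2 of 22 positions (sites 19, 22).
p = 2/22 = 0.090909… ≈ 0.091 (to 3 d.p.).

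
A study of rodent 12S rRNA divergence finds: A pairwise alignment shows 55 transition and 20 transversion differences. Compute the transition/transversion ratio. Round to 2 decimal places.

R = 55/20 = 2.75.

2.75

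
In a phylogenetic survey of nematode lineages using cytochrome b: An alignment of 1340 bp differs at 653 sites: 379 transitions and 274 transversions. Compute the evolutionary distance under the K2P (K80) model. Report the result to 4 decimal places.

0.8666

P = 379/1340 ≈ 0.282836 and Q = 274/1340 ≈ 0.204478.
Under the Kimura two-parameter model, d = −½ ln(1 − 2P − Q) − ¼ ln(1 − 2Q).
1 − 2P − Q = 0.22985, giving −½ ln(0.22985) = 0.735164.
1 − 2Q = 0.591044, giving −¼ ln(0.591044) = 0.131466.
d = 0.735164 + 0.131466 = 0.866630.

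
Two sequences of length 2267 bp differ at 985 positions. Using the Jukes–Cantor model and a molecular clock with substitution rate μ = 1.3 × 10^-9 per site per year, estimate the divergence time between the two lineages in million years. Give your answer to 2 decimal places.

249.78

p = 985/2267 ≈ 0.434495.
d = −(3/4) ln(1 − 4p/3) = −0.75 ln(1 − 0.579327) = −0.75 ln(0.420673)
  = −0.75 × (-0.865899) = 0.649424 substitutions/site.
Under a molecular clock d = 2μt, so t = d/(2μ) = 0.649424 / (2 × 1.3 × 10^-9) = 249.78 million years.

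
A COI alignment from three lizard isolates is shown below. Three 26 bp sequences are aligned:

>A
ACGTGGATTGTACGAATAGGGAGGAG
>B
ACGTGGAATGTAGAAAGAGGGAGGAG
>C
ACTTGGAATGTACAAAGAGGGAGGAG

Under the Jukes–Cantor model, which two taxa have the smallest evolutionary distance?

B and C

A–B: 4/26 differ, p = 0.154, d = 0.172.
A–C: 4/26 differ, p = 0.154, d = 0.172.
B–C: 2/26 differ, p = 0.077, d = 0.081.
The smallest distance is between B and C.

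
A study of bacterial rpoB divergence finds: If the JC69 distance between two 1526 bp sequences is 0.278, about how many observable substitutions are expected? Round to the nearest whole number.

354

Invert JC69: p = (3/4)(1 − e^(−4d/3)) = 0.75 × (1 − e^(-0.370667)) = 0.75 × (1 − 0.690274) = 0.232295.
Expected differing sites = pL ≈ 0.232295 × 1526 = 354.48217 ≈ 354.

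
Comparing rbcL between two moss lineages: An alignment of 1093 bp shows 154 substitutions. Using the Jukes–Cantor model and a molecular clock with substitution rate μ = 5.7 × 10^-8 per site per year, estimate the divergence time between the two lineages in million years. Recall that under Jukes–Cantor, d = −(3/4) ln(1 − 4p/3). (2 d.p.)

p = 154/1093 ≈ 0.140897.
d = −(3/4) ln(1 − 4p/3) = −0.75 ln(1 − 0.187863) = −0.75 ln(0.812137)
  = −0.75 × (-0.208086) = 0.156065 substitutions/site.
Under a molecular clock d = 2μt, so t = d/(2μ) = 0.156065 / (2 × 5.7 × 10^-8) = 1.37 million years.

1.37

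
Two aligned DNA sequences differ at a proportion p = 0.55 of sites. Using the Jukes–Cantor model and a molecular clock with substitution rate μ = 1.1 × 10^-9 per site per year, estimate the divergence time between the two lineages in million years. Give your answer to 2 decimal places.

d = −(3/4) ln(1 − 4p/3) = −0.75 ln(1 − 0.733333) = −0.75 ln(0.266667)
  = −0.75 × (-1.321755) = 0.991316 substitutions/site.
Under a molecular clock d = 2μt, so t = d/(2μ) = 0.991316 / (2 × 1.1 × 10^-9) = 450.60 million years.

450.60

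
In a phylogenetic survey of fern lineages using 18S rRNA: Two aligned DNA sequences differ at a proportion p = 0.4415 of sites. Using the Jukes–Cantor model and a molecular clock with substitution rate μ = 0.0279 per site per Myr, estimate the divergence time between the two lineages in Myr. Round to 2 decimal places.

11.94

d = −(3/4) ln(1 − 4p/3) = −0.75 ln(1 − 0.588667) = −0.75 ln(0.411333)
  = −0.75 × (-0.888352) = 0.666264 substitutions/site.
Under a molecular clock d = 2μt, so t = d/(2μ) = 0.666264 / (2 × 0.0279) = 11.94 Myr.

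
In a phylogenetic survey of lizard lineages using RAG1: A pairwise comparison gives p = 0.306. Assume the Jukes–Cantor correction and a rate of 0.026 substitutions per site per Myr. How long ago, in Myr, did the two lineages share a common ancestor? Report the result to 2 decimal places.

7.56

d = −(3/4) ln(1 − 4p/3) = −0.75 ln(1 − 0.408) = −0.75 ln(0.592)
  = −0.75 × (-0.524249) = 0.393187 substitutions/site.
Under a molecular clock d = 2μt, so t = d/(2μ) = 0.393187 / (2 × 0.026) = 7.56 Myr.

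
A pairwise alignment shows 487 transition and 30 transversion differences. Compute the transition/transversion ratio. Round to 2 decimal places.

16.23

R = 487/30 = 16.233333… ≈ 16.23 (to 2 d.p.).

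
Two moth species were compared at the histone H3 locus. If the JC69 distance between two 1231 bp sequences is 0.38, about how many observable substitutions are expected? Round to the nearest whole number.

Invert JC69: p = (3/4)(1 − e^(−4d/3)) = 0.75 × (1 − e^(-0.506667)) = 0.75 × (1 − 0.602500) = 0.298125.
Expected differing sites = pL ≈ 0.298125 × 1231 = 366.991875 ≈ 367.

367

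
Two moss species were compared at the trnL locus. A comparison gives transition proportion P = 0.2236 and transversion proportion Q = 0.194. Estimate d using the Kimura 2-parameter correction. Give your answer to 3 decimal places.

0.635

Under the Kimura two-parameter model, d = −½ ln(1 − 2P − Q) − ¼ ln(1 − 2Q).
1 − 2P − Q = 0.3588, giving −½ ln(0.3588) = 0.512495.
1 − 2Q = 0.612, giving −¼ ln(0.612) = 0.122756.
d = 0.512495 + 0.122756 = 0.635251.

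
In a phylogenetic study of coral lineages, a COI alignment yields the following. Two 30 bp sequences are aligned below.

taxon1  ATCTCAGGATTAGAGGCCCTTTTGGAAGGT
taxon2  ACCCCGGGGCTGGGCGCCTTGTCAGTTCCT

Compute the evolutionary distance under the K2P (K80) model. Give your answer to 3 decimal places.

Of 30 sites, 10 differences are transitions and 6 are transversions, so P = 10/30 ≈ 0.333333 and Q = 6/30 = 0.2.
Under the Kimura two-parameter model, d = −½ ln(1 − 2P − Q) − ¼ ln(1 − 2Q).
1 − 2P − Q = 0.133334, giving −½ ln(0.133334) = 1.007449.
1 − 2Q = 0.6, giving −¼ ln(0.6) = 0.127706.
d = 1.007449 + 0.127706 = 1.135155.

1.135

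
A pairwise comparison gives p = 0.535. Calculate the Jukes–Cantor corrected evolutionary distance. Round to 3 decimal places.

0.937

d = −(3/4) ln(1 − 4p/3) = −0.75 ln(1 − 0.713333) = −0.75 ln(0.286667)
  = −0.75 × (-1.249434) = 0.937076 substitutions/site.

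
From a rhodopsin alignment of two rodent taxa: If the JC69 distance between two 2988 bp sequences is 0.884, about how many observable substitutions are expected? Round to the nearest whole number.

Invert JC69: p = (3/4)(1 − e^(−4d/3)) = 0.75 × (1 − e^(-1.178667)) = 0.75 × (1 − 0.307689) = 0.519233.
Expected differing sites = pL ≈ 0.519233 × 2988 = 1551.468204 ≈ 1551.

1551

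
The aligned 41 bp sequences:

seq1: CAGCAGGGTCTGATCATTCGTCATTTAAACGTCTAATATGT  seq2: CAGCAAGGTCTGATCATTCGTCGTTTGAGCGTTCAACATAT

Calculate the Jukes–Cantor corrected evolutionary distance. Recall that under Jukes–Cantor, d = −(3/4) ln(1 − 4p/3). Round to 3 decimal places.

The sequences differ at 8 of 41 sites (6, 23, 27, 29, 33, 34, 37, 40), so p = 8/41 ≈ 0.195122.
d = −(3/4) ln(1 − 4p/3) = −0.75 ln(1 − 0.260163) = −0.75 ln(0.739837)
  = −0.75 × (-0.301325) = 0.225994 substitutions/site.

0.226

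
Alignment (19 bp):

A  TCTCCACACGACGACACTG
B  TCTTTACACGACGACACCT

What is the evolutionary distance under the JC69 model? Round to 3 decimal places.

0.247

The sequences differ at 4 of 19 sites (4, 5, 18, 19), so p = 4/19 ≈ 0.210526.
d = −(3/4) ln(1 − 4p/3) = −0.75 ln(1 − 0.280701) = −0.75 ln(0.719299)
  = −0.75 × (-0.329478) = 0.247109 substitutions/site.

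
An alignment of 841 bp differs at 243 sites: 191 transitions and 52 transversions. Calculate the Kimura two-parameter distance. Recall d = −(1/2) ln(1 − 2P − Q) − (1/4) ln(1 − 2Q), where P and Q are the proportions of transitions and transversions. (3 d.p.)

0.396

P = 191/841 ≈ 0.227111 and Q = 52/841 ≈ 0.061831.
Under the Kimura two-parameter model, d = −½ ln(1 − 2P − Q) − ¼ ln(1 − 2Q).
1 − 2P − Q = 0.483947, giving −½ ln(0.483947) = 0.362890.
1 − 2Q = 0.876338, giving −¼ ln(0.876338) = 0.033001.
d = 0.362890 + 0.033001 = 0.395891.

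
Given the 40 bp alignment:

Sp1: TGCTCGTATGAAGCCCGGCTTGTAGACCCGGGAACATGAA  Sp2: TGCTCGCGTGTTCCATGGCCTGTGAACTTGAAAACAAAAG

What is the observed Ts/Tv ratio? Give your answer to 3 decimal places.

2.400

Transitions are A↔G and C↔T; transversions are all other mismatches.
Transitions: 12. Transversions: 5.
R = 12/5 = 2.400.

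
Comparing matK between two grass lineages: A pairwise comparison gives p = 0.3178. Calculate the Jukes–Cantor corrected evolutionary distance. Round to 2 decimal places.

0.41

d = −(3/4) ln(1 − 4p/3) = −0.75 ln(1 − 0.423733) = −0.75 ln(0.576267)
  = −0.75 × (-0.551184) = 0.413388 substitutions/site.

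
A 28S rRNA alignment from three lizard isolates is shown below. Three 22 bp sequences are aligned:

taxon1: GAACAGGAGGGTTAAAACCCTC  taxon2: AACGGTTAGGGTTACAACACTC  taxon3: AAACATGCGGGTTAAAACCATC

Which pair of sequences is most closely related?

taxon1 and taxon3

taxon1–taxon2: 8/22 differ, p = 0.364, d = 0.497.
taxon1–taxon3: 4/22 differ, p = 0.182, d = 0.208.
taxon2–taxon3: 8/22 differ, p = 0.364, d = 0.497.
The smallest distance is between taxon1 and taxon3.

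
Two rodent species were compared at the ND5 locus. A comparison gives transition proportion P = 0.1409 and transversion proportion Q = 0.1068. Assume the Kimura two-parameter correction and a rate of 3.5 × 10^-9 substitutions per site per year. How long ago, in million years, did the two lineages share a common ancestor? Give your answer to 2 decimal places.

43.72

Under the Kimura two-parameter model, d = −½ ln(1 − 2P − Q) − ¼ ln(1 − 2Q).
1 − 2P − Q = 0.6114, giving −½ ln(0.6114) = 0.246002.
1 − 2Q = 0.7864, giving −¼ ln(0.7864) = 0.060072.
d = 0.246002 + 0.060072 = 0.306074.
Under a molecular clock d = 2μt, so t = d/(2μ) = 0.306074 / (2 × 3.5 × 10^-9) = 43.72 million years.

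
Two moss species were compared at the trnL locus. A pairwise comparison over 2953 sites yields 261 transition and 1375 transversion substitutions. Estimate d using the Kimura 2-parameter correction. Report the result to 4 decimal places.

P = 261/2953 ≈ 0.088385 and Q = 1375/2953 ≈ 0.465628.
Under the Kimura two-parameter model, d = −½ ln(1 − 2P − Q) − ¼ ln(1 − 2Q).
1 − 2P − Q = 0.357602, giving −½ ln(0.357602) = 0.514167.
1 − 2Q = 0.068744, giving −¼ ln(0.068744) = 0.669341.
d = 0.514167 + 0.669341 = 1.183508.

1.1835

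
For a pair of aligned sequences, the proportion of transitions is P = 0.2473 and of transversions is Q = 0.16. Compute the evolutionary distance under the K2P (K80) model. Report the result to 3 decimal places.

0.628

Under the Kimura two-parameter model, d = −½ ln(1 − 2P − Q) − ¼ ln(1 − 2Q).
1 − 2P − Q = 0.3454, giving −½ ln(0.3454) = 0.531526.
1 − 2Q = 0.68, giving −¼ ln(0.68) = 0.096416.
d = 0.531526 + 0.096416 = 0.627942.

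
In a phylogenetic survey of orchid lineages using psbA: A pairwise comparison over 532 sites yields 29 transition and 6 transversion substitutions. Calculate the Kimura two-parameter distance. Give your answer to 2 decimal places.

0.07

P = 29/532 ≈ 0.054511 and Q = 6/532 ≈ 0.011278.
Under the Kimura two-parameter model, d = −½ ln(1 − 2P − Q) − ¼ ln(1 − 2Q).
1 − 2P − Q = 0.8797, giving −½ ln(0.8797) = 0.064087.
1 − 2Q = 0.977444, giving −¼ ln(0.977444) = 0.005704.
d = 0.064087 + 0.005704 = 0.069791.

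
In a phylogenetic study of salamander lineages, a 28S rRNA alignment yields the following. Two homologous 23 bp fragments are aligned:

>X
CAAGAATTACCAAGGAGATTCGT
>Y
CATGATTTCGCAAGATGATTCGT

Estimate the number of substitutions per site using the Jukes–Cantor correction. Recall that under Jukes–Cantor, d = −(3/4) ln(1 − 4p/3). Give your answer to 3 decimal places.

The sequences differ at 6 of 23 sites (3, 6, 9, 10, 15, 16), so p = 6/23 ≈ 0.26087.
d = −(3/4) ln(1 − 4p/3) = −0.75 ln(1 − 0.347827) = −0.75 ln(0.652173)
  = −0.75 × (-0.427445) = 0.320584 substitutions/site.

0.321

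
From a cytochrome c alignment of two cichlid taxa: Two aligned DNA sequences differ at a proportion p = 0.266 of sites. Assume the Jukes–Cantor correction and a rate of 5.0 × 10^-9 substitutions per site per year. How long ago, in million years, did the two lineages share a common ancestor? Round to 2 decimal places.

d = −(3/4) ln(1 − 4p/3) = −0.75 ln(1 − 0.354667) = −0.75 ln(0.645333)
  = −0.75 × (-0.437989) = 0.328492 substitutions/site.
Under a molecular clock d = 2μt, so t = d/(2μ) = 0.328492 / (2 × 5.0 × 10^-9) = 32.85 million years.

32.85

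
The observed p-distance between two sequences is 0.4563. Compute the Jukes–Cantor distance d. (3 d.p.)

0.703

d = −(3/4) ln(1 − 4p/3) = −0.75 ln(1 − 0.6084) = −0.75 ln(0.3916)
  = −0.75 × (-0.937514) = 0.703136 substitutions/site.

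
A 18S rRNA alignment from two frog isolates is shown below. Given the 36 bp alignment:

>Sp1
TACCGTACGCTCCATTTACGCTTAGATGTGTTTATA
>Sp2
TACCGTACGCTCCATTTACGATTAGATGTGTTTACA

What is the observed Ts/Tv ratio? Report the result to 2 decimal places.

Transitions are A↔G and C↔T; transversions are all other mismatches.
Transitions: 1. Transversions: 1.
R = 1/1 = 1.00.

1.00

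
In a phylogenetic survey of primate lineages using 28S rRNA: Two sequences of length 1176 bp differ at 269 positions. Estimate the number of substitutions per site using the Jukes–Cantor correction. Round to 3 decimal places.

0.273

p = 269/1176 ≈ 0.228741.
d = −(3/4) ln(1 − 4p/3) = −0.75 ln(1 − 0.304988) = −0.75 ln(0.695012)
  = −0.75 × (-0.363826) = 0.272870 substitutions/site.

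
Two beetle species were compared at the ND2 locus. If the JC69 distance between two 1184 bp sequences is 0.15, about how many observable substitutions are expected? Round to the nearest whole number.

161

Invert JC69: p = (3/4)(1 − e^(−4d/3)) = 0.75 × (1 − e^(-0.2)) = 0.75 × (1 − 0.818731) = 0.135952.
Expected differing sites = pL ≈ 0.135952 × 1184 = 160.967168 ≈ 161.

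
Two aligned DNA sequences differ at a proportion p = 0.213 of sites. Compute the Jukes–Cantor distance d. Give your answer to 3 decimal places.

d = −(3/4) ln(1 − 4p/3) = −0.75 ln(1 − 0.284) = −0.75 ln(0.716)
  = −0.75 × (-0.334075) = 0.250556 substitutions/site.

0.251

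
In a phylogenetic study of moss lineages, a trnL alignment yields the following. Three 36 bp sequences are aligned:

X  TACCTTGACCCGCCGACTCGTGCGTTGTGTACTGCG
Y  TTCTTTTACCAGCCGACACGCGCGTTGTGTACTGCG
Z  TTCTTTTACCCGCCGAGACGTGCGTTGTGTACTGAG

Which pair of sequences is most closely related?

X–Y: 6/36 differ, p = 0.167, d = 0.188.
X–Z: 6/36 differ, p = 0.167, d = 0.188.
Y–Z: 4/36 differ, p = 0.111, d = 0.120.
The smallest distance is between Y and Z.

Y and Z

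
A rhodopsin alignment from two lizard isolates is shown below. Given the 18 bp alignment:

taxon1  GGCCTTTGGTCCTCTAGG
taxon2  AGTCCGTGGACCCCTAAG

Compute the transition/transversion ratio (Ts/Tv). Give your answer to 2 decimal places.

2.50

Transitions are A↔G and C↔T; transversions are all other mismatches.
Transitions: 5. Transversions: 2.
R = 5/2 = 2.50.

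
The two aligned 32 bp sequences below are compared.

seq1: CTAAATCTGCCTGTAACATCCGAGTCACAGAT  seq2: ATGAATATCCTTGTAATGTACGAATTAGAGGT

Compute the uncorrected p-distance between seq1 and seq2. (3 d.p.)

0.375

The sequences differ at 12 of 32 positions.
p = 12/32 = 0.375.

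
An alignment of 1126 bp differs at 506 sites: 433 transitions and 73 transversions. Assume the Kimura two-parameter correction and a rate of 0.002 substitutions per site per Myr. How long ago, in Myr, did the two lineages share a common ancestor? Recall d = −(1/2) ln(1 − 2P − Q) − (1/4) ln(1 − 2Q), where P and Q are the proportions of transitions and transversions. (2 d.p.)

P = 433/1126 ≈ 0.384547 and Q = 73/1126 ≈ 0.064831.
Under the Kimura two-parameter model, d = −½ ln(1 − 2P − Q) − ¼ ln(1 − 2Q).
1 − 2P − Q = 0.166075, giving −½ ln(0.166075) = 0.897658.
1 − 2Q = 0.870338, giving −¼ ln(0.870338) = 0.034718.
d = 0.897658 + 0.034718 = 0.932376.
Under a molecular clock d = 2μt, so t = d/(2μ) = 0.932376 / (2 × 0.002) = 233.09 Myr.

233.09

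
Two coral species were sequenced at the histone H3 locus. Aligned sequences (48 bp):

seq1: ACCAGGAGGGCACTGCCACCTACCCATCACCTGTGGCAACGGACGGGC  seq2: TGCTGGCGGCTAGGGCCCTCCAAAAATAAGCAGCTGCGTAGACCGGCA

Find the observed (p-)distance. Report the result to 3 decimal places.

0.542

The sequences differ at 26 of 48 positions.
p = 26/48 = 0.541666… ≈ 0.542 (to 3 d.p.).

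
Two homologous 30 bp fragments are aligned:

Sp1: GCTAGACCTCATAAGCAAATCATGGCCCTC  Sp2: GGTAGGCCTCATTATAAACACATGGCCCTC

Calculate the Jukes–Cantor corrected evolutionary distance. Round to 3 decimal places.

0.280

The sequences differ at 7 of 30 sites (2, 6, 13, 15, 16, 19, 20), so p = 7/30 ≈ 0.233333.
d = −(3/4) ln(1 − 4p/3) = −0.75 ln(1 − 0.311111) = −0.75 ln(0.688889)
  = −0.75 × (-0.372675) = 0.279506 substitutions/site.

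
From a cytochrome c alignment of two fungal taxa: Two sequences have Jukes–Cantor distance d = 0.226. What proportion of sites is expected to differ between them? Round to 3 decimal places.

p = (3/4)(1 − e^(−4d/3)) = 0.75 × (1 − e^(-0.301333)) = 0.75 × (1 − 0.739831) = 0.195127.

0.195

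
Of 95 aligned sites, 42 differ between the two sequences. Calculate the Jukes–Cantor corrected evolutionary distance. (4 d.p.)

p = 42/95 ≈ 0.442105.
d = −(3/4) ln(1 − 4p/3) = −0.75 ln(1 − 0.589473) = −0.75 ln(0.410527)
  = −0.75 × (-0.890314) = 0.667736 substitutions/site.

0.6677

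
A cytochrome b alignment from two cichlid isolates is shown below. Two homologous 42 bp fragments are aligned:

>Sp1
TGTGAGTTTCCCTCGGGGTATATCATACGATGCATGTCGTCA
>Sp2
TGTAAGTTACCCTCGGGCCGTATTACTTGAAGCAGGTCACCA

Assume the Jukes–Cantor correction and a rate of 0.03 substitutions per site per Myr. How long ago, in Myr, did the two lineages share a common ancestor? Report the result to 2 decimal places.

The sequences differ at 13 of 42 sites, so p = 13/42 ≈ 0.309524.
d = −(3/4) ln(1 − 4p/3) = −0.75 ln(1 − 0.412699) = −0.75 ln(0.587301)
  = −0.75 × (-0.532218) = 0.399164 substitutions/site.
Under a molecular clock d = 2μt, so t = d/(2μ) = 0.399164 / (2 × 0.03) = 6.65 Myr.

6.65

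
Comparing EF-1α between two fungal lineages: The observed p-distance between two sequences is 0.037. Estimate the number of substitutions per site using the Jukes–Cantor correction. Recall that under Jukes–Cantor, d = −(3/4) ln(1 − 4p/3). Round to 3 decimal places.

d = −(3/4) ln(1 − 4p/3) = −0.75 ln(1 − 0.049333) = −0.75 ln(0.950667)
  = −0.75 × (-0.050591) = 0.037943 substitutions/site.

0.038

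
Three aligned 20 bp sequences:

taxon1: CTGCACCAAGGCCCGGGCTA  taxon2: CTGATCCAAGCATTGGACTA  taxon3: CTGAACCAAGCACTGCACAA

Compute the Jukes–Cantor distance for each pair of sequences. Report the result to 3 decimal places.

taxon1–taxon2: 7/20 sites differ → p = 0.35, d = −0.75 ln(1 − 0.466667) = 0.471457 ≈ 0.471.
taxon1–taxon3: 7/20 sites differ → p = 0.35, d = −0.75 ln(1 − 0.466667) = 0.471457 ≈ 0.471.
taxon2–taxon3: 4/20 sites differ → p = 0.2, d = −0.75 ln(1 − 0.266667) = 0.232617 ≈ 0.233.

d(taxon1,taxon2) = 0.471, d(taxon1,taxon3) = 0.471, d(taxon2,taxon3) = 0.233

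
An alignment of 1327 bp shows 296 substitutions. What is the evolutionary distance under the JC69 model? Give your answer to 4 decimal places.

0.2647

p = 296/1327 ≈ 0.22306.
d = −(3/4) ln(1 − 4p/3) = −0.75 ln(1 − 0.297413) = −0.75 ln(0.702587)
  = −0.75 × (-0.352986) = 0.264740 substitutions/site.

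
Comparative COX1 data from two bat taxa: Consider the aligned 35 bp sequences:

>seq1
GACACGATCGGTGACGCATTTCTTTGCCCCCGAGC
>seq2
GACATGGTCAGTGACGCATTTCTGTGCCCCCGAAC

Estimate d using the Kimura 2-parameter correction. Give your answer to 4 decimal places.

0.1633

Of 35 sites, 4 differences are transitions and 1 are transversions, so P = 4/35 ≈ 0.114286 and Q = 1/35 ≈ 0.028571.
Under the Kimura two-parameter model, d = −½ ln(1 − 2P − Q) − ¼ ln(1 − 2Q).
1 − 2P − Q = 0.742857, giving −½ ln(0.742857) = 0.148626.
1 − 2Q = 0.942858, giving −¼ ln(0.942858) = 0.014710.
d = 0.148626 + 0.014710 = 0.163336.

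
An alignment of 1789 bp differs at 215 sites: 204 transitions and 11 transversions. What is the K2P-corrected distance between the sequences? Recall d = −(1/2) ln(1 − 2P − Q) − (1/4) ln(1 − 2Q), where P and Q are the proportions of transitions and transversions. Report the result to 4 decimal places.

0.1365

P = 204/1789 ≈ 0.11403 and Q = 11/1789 ≈ 0.006149.
Under the Kimura two-parameter model, d = −½ ln(1 − 2P − Q) − ¼ ln(1 − 2Q).
1 − 2P − Q = 0.765791, giving −½ ln(0.765791) = 0.133423.
1 − 2Q = 0.987702, giving −¼ ln(0.987702) = 0.003094.
d = 0.133423 + 0.003094 = 0.136517.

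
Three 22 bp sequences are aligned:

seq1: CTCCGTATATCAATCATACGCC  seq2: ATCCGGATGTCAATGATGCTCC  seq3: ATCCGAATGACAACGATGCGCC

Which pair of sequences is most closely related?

seq1–seq2: 6/22 differ, p = 0.273, d = 0.339.
seq1–seq3: 7/22 differ, p = 0.318, d = 0.414.
seq2–seq3: 4/22 differ, p = 0.182, d = 0.208.
The smallest distance is between seq2 and seq3.

seq2 and seq3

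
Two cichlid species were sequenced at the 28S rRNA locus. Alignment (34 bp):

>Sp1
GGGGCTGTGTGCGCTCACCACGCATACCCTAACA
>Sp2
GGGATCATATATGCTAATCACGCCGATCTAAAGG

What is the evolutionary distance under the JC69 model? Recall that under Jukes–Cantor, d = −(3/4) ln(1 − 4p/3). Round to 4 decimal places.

0.7405

The sequences differ at 16 of 34 sites, so p = 16/34 ≈ 0.470588.
d = −(3/4) ln(1 − 4p/3) = −0.75 ln(1 − 0.627451) = −0.75 ln(0.372549)
  = −0.75 × (-0.987387) = 0.740540 substitutions/site.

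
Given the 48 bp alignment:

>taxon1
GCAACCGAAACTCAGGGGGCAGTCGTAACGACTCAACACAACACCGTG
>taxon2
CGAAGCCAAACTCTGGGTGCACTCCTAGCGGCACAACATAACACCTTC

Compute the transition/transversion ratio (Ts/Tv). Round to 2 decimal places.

Transitions are A↔G and C↔T; transversions are all other mismatches.
Transitions: 3. Transversions: 11.
R = 3/11 = 0.272727… ≈ 0.27 (to 2 d.p.).

0.27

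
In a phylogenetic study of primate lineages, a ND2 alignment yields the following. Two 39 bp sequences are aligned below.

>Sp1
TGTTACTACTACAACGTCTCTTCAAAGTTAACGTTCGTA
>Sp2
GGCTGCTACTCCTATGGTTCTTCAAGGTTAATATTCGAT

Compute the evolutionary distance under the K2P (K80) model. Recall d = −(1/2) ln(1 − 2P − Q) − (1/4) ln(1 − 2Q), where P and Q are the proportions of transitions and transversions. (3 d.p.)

Of 39 sites, 7 differences are transitions and 6 are transversions, so P = 7/39 ≈ 0.179487 and Q = 6/39 ≈ 0.153846.
Under the Kimura two-parameter model, d = −½ ln(1 − 2P − Q) − ¼ ln(1 − 2Q).
1 − 2P − Q = 0.48718, giving −½ ln(0.48718) = 0.359561.
1 − 2Q = 0.692308, giving −¼ ln(0.692308) = 0.091931.
d = 0.359561 + 0.091931 = 0.451492.

0.451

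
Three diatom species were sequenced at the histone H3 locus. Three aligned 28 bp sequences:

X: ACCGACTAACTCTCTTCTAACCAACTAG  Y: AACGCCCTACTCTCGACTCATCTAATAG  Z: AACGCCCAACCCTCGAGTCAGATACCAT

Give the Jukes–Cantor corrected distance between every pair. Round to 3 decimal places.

d(X,Y) = 0.485, d(X,Z) = 0.724, d(Y,Z) = 0.360

X–Y: 10/28 sites differ → p ≈ 0.357143, d = −0.75 ln(1 − 0.476191) = 0.484971 ≈ 0.485.
X–Z: 13/28 sites differ → p ≈ 0.464286, d = −0.75 ln(1 − 0.619048) = 0.723811 ≈ 0.724.
Y–Z: 8/28 sites differ → p ≈ 0.285714, d = −0.75 ln(1 − 0.380952) = 0.359679 ≈ 0.360.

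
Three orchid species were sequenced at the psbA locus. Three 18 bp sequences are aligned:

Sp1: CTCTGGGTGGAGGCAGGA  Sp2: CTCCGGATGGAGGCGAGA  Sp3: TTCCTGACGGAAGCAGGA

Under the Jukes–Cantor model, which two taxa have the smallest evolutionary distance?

Sp1 and Sp2

Sp1–Sp2: 4/18 differ, p = 0.222, d = 0.264.
Sp1–Sp3: 6/18 differ, p = 0.333, d = 0.441.
Sp2–Sp3: 6/18 differ, p = 0.333, d = 0.441.
The smallest distance is between Sp1 and Sp2.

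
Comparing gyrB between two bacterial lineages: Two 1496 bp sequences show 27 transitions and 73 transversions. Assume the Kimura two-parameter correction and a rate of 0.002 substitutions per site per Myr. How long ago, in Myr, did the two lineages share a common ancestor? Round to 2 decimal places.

17.51

P = 27/1496 ≈ 0.018048 and Q = 73/1496 ≈ 0.048797.
Under the Kimura two-parameter model, d = −½ ln(1 − 2P − Q) − ¼ ln(1 − 2Q).
1 − 2P − Q = 0.915107, giving −½ ln(0.915107) = 0.044357.
1 − 2Q = 0.902406, giving −¼ ln(0.902406) = 0.025673.
d = 0.044357 + 0.025673 = 0.070030.
Under a molecular clock d = 2μt, so t = d/(2μ) = 0.070030 / (2 × 0.002) = 17.51 Myr.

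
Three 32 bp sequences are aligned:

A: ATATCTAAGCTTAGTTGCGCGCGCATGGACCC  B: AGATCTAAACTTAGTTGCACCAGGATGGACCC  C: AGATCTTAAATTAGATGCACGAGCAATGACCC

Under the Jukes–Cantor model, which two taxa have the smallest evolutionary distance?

A–B: 6/32 differ, p = 0.188, d = 0.216.
A–C: 9/32 differ, p = 0.281, d = 0.353.
B–C: 7/32 differ, p = 0.219, d = 0.259.
The smallest distance is between A and B.

A and B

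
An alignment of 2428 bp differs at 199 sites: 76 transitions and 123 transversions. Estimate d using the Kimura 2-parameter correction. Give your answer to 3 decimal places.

P = 76/2428 ≈ 0.031301 and Q = 123/2428 ≈ 0.050659.
Under the Kimura two-parameter model, d = −½ ln(1 − 2P − Q) − ¼ ln(1 − 2Q).
1 − 2P − Q = 0.886739, giving −½ ln(0.886739) = 0.060102.
1 − 2Q = 0.898682, giving −¼ ln(0.898682) = 0.026707.
d = 0.060102 + 0.026707 = 0.086809.

0.087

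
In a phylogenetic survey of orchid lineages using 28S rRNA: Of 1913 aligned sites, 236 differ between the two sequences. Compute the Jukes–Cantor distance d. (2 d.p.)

p = 236/1913 ≈ 0.123366.
d = −(3/4) ln(1 − 4p/3) = −0.75 ln(1 − 0.164488) = −0.75 ln(0.835512)
  = −0.75 × (-0.179711) = 0.134783 substitutions/site.

0.13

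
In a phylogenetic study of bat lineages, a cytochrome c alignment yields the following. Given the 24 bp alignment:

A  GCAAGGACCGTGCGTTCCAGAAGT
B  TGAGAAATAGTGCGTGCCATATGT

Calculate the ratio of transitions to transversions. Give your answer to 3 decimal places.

Transitions are A↔G and C↔T; transversions are all other mismatches.
Transitions: 4. Transversions: 6.
R = 4/6 = 0.666666… ≈ 0.667 (to 3 d.p.).

0.667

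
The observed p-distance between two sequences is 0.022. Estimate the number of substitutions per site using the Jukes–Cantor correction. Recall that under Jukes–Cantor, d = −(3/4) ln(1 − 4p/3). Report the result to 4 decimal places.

d = −(3/4) ln(1 − 4p/3) = −0.75 ln(1 − 0.029333) = −0.75 ln(0.970667)
  = −0.75 × (-0.029772) = 0.022329 substitutions/site.

0.0223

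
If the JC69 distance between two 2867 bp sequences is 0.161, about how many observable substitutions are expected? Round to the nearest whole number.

415

Invert JC69: p = (3/4)(1 − e^(−4d/3)) = 0.75 × (1 − e^(-0.214667)) = 0.75 × (1 − 0.806810) = 0.144893.
Expected differing sites = pL ≈ 0.144893 × 2867 = 415.408231 ≈ 415.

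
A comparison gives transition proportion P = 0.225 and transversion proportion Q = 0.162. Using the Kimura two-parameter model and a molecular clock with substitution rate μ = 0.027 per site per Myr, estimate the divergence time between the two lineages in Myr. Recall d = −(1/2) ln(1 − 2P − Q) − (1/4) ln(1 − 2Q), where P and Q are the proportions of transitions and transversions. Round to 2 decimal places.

Under the Kimura two-parameter model, d = −½ ln(1 − 2P − Q) − ¼ ln(1 − 2Q).
1 − 2P − Q = 0.388, giving −½ ln(0.388) = 0.473375.
1 − 2Q = 0.676, giving −¼ ln(0.676) = 0.097891.
d = 0.473375 + 0.097891 = 0.571266.
Under a molecular clock d = 2μt, so t = d/(2μ) = 0.571266 / (2 × 0.027) = 10.58 Myr.

10.58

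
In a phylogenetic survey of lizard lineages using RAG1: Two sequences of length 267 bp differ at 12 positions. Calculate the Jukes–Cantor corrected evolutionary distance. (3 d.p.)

0.046

p = 12/267 ≈ 0.044944.
d = −(3/4) ln(1 − 4p/3) = −0.75 ln(1 − 0.059925) = −0.75 ln(0.940075)
  = −0.75 × (-0.061796) = 0.046347 substitutions/site.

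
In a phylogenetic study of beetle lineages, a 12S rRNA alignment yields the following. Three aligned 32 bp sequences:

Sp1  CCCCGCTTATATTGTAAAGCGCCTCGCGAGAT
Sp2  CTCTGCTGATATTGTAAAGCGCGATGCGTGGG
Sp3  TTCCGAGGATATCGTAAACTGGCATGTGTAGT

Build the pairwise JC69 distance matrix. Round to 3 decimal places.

d(Sp1,Sp2) = 0.353, d(Sp1,Sp3) = 0.736, d(Sp2,Sp3) = 0.520

Sp1–Sp2: 9/32 sites differ → p = 0.28125, d = −0.75 ln(1 − 0.375) = 0.352503 ≈ 0.353.
Sp1–Sp3: 15/32 sites differ → p = 0.46875, d = −0.75 ln(1 − 0.625) = 0.735622 ≈ 0.736.
Sp2–Sp3: 12/32 sites differ → p = 0.375, d = −0.75 ln(1 − 0.5) = 0.519860 ≈ 0.520.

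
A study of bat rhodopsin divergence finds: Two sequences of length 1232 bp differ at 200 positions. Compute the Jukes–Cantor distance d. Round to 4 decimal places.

0.1829

p = 200/1232 ≈ 0.162338.
d = −(3/4) ln(1 − 4p/3) = −0.75 ln(1 − 0.216451) = −0.75 ln(0.783549)
  = −0.75 × (-0.243922) = 0.182942 substitutions/site.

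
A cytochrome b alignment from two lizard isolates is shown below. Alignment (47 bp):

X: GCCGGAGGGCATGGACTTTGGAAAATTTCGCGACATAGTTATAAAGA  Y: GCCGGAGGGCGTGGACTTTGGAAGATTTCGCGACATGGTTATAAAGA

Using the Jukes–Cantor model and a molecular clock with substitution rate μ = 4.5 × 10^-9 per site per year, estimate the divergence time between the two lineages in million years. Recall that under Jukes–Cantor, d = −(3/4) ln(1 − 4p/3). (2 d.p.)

7.41

The sequences differ at 3 of 47 sites (11, 24, 37), so p = 3/47 ≈ 0.06383.
d = −(3/4) ln(1 − 4p/3) = −0.75 ln(1 − 0.085107) = −0.75 ln(0.914893)
  = −0.75 × (-0.088948) = 0.066711 substitutions/site.
Under a molecular clock d = 2μt, so t = d/(2μ) = 0.066711 / (2 × 4.5 × 10^-9) = 7.41 million years.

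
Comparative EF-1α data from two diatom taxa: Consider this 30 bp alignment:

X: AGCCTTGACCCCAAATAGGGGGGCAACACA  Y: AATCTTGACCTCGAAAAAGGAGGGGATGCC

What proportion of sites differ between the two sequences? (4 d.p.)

0.4000

The sequences differ at 12 of 30 positions.
p = 12/30 = 0.4000.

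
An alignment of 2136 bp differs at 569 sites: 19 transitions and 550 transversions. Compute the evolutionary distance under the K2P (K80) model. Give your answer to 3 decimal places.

P = 19/2136 ≈ 0.008895 and Q = 550/2136 ≈ 0.257491.
Under the Kimura two-parameter model, d = −½ ln(1 − 2P − Q) − ¼ ln(1 − 2Q).
1 − 2P − Q = 0.724719, giving −½ ln(0.724719) = 0.160986.
1 − 2Q = 0.485018, giving −¼ ln(0.485018) = 0.180892.
d = 0.160986 + 0.180892 = 0.341878.

0.342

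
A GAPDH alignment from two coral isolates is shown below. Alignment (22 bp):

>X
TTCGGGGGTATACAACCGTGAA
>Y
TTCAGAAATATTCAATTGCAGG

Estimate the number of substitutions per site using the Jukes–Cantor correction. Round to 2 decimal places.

0.82

The sequences differ at 11 of 22 sites, so p = 11/22 = 0.5.
d = −(3/4) ln(1 − 4p/3) = −0.75 ln(1 − 0.666667) = −0.75 ln(0.333333)
  = −0.75 × (-1.098613) = 0.823960 substitutions/site.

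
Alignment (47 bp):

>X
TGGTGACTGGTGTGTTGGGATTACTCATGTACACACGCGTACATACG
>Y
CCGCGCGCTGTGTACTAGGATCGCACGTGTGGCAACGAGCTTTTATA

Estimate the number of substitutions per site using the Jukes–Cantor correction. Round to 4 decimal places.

The sequences differ at 25 of 47 sites, so p = 25/47 ≈ 0.531915.
d = −(3/4) ln(1 − 4p/3) = −0.75 ln(1 − 0.70922) = −0.75 ln(0.29078)
  = −0.75 × (-1.235188) = 0.926391 substitutions/site.

0.9264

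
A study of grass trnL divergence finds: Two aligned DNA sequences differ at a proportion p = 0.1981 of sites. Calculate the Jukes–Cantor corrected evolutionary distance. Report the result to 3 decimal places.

d = −(3/4) ln(1 − 4p/3) = −0.75 ln(1 − 0.264133) = −0.75 ln(0.735867)
  = −0.75 × (-0.306706) = 0.230030 substitutions/site.

0.230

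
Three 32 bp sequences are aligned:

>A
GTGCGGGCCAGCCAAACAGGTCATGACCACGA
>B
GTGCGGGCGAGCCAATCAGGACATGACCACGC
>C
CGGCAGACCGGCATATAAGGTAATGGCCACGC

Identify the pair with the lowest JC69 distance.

A and B

A–B: 4/32 differ, p = 0.125, d = 0.137.
A–C: 12/32 differ, p = 0.375, d = 0.520.
B–C: 12/32 differ, p = 0.375, d = 0.520.
The smallest distance is between A and B.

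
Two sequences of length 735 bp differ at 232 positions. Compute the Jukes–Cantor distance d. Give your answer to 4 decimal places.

p = 232/735 ≈ 0.315646.
d = −(3/4) ln(1 − 4p/3) = −0.75 ln(1 − 0.420861) = −0.75 ln(0.579139)
  = −0.75 × (-0.546213) = 0.409660 substitutions/site.

0.4097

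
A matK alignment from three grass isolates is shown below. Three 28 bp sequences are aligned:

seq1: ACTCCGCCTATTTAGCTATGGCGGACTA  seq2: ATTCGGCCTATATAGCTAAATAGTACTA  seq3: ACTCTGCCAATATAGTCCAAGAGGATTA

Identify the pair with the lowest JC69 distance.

seq1 and seq2

seq1–seq2: 8/28 differ, p = 0.286, d = 0.360.
seq1–seq3: 10/28 differ, p = 0.357, d = 0.485.
seq2–seq3: 9/28 differ, p = 0.321, d = 0.420.
The smallest distance is between seq1 and seq2.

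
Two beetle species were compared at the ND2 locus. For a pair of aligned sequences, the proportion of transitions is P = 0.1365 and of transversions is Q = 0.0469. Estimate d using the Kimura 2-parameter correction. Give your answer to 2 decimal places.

Under the Kimura two-parameter model, d = −½ ln(1 − 2P − Q) − ¼ ln(1 − 2Q).
1 − 2P − Q = 0.6801, giving −½ ln(0.6801) = 0.192758.
1 − 2Q = 0.9062, giving −¼ ln(0.9062) = 0.024624.
d = 0.192758 + 0.024624 = 0.217382.

0.22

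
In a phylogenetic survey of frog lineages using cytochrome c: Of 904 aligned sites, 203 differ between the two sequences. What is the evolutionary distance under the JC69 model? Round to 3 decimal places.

p = 203/904 ≈ 0.224558.
d = −(3/4) ln(1 − 4p/3) = −0.75 ln(1 − 0.299411) = −0.75 ln(0.700589)
  = −0.75 × (-0.355834) = 0.266876 substitutions/site.

0.267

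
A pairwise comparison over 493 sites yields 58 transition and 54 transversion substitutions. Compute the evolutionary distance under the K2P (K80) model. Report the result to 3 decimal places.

P = 58/493 ≈ 0.117647 and Q = 54/493 ≈ 0.109533.
Under the Kimura two-parameter model, d = −½ ln(1 − 2P − Q) − ¼ ln(1 − 2Q).
1 − 2P − Q = 0.655173, giving −½ ln(0.655173) = 0.211428.
1 − 2Q = 0.780934, giving −¼ ln(0.780934) = 0.061816.
d = 0.211428 + 0.061816 = 0.273244.

0.273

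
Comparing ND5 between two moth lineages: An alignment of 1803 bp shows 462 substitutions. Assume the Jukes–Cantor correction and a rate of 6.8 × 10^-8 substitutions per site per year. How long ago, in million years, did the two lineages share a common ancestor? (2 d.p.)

2.31

p = 462/1803 ≈ 0.25624.
d = −(3/4) ln(1 − 4p/3) = −0.75 ln(1 − 0.341653) = −0.75 ln(0.658347)
  = −0.75 × (-0.418023) = 0.313517 substitutions/site.
Under a molecular clock d = 2μt, so t = d/(2μ) = 0.313517 / (2 × 6.8 × 10^-8) = 2.31 million years.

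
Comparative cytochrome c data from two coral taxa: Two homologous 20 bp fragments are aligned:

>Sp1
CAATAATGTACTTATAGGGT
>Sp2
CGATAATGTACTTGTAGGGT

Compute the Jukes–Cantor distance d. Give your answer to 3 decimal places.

The sequences differ at 2 of 20 sites (2, 14), so p = 2/20 = 0.1.
d = −(3/4) ln(1 − 4p/3) = −0.75 ln(1 − 0.133333) = −0.75 ln(0.866667)
  = −0.75 × (-0.143100) = 0.107325 substitutions/site.

0.107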